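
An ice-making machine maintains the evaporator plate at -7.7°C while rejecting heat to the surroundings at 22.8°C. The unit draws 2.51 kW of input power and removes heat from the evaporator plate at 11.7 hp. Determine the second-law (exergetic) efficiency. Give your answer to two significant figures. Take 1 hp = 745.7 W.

0.40

Converting, Q̇_C = 11.70 hp = 8.725 kW, so COP_actual = Q̇_C/Ẇ = 8.725/2.510 = 3.476.
In absolute terms T_C = 265.45 K and T_H = 295.95 K, so ΔT = 30.50 K.
COP_Carnot = T_C/ΔT = 265.45/30.50 = 8.703.
η_II = COP_actual/COP_Carnot = 3.476/8.703 = 0.3994.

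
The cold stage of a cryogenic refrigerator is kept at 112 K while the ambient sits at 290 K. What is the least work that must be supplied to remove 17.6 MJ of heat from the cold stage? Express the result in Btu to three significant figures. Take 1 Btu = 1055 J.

The reservoir spacing is ΔT = 290 − 112 = 178.0 K.
The reversible limit is COP_R = T_C/ΔT = 0.6292, so W_min = Q_C/COP = Q_C·ΔT/T_C.
W_min = 17.60 × 178.0/112.00 = 27.97 MJ = 26510 Btu.

26500 Btu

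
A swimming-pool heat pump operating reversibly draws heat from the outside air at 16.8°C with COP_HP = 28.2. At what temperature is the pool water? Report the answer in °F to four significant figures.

81.43 °F

COP_HP = T_H/(T_H − T_C) rearranges to T_H = COP·T_C/(COP − 1).
With T_C = 289.95 K, T_H = 28.2 × 289.95/27.20 = 300.61 K.
Converting, 300.61 K = 81.43°F.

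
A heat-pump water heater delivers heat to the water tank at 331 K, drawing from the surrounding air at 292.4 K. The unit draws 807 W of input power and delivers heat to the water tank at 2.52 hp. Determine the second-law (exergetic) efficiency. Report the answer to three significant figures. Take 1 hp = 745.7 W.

0.272

Converting, Q̇_H = 2.520 hp = 1879 W, so COP_actual = Q̇_H/Ẇ = 1879/807.0 = 2.329.
The reservoir spacing is ΔT = 331 − 292.4 = 38.60 K.
COP_Carnot = T_H/ΔT = 331.00/38.60 = 8.575.
η_II = COP_actual/COP_Carnot = 2.329/8.575 = 0.2716.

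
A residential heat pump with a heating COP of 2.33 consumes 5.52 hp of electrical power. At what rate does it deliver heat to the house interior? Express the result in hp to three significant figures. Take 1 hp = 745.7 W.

Q̇_H = COP_HP × Ẇ = 2.33 × 5.520 = 12.86 hp.

12.9 hp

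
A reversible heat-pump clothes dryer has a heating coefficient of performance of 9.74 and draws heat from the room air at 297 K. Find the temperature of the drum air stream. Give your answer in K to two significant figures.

COP_HP = T_H/(T_H − T_C) rearranges to T_H = COP·T_C/(COP − 1).
With T_C = 297.00 K, T_H = 9.74 × 297.00/8.740 = 330.98 K.

330 K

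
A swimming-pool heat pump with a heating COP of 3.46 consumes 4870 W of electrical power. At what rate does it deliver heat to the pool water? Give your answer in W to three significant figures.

Q̇_H = COP_HP × Ẇ = 3.46 × 4870 = 16850 W.

16900 W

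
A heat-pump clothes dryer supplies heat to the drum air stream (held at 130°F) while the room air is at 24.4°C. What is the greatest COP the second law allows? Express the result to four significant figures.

In absolute terms T_C = 297.55 K and T_H = 327.59 K, so ΔT = 30.04 K.
For a reversible cycle, COP_Carnot = T_H/ΔT = 327.59/30.04 = 10.90.

10.90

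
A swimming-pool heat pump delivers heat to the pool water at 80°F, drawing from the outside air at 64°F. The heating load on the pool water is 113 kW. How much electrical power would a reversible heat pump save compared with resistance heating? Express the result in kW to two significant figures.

In absolute terms T_C = 290.93 K and T_H = 299.82 K, so ΔT = 8.889 K.
COP_Carnot = T_H/ΔT = 299.82/8.889 = 33.73.
Resistance heating needs Ẇ_res = Q̇_H = 113.0 kW; the reversible heat pump needs only Ẇ_hp = Q̇_H/COP = 3.350 kW.
Saving = 113.0 − 3.350 = 109.6 kW.

110 kW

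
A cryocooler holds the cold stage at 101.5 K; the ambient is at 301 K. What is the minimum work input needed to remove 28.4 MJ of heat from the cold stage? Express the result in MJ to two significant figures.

56 MJ

The reservoir spacing is ΔT = 301 − 101.5 = 199.5 K.
The reversible limit is COP_R = T_C/ΔT = 0.5088, so W_min = Q_C/COP = Q_C·ΔT/T_C.
W_min = 28.40 × 199.5/101.50 = 55.82 MJ.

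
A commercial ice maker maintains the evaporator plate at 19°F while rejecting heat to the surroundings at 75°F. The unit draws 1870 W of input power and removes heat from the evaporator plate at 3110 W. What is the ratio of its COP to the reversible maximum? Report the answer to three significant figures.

0.195

COP_actual = Q̇_C/Ẇ = 3110/1870 = 1.663.
In absolute terms T_C = 265.93 K and T_H = 297.04 K, so ΔT = 31.11 K.
COP_Carnot = T_C/ΔT = 265.93/31.11 = 8.548.
η_II = COP_actual/COP_Carnot = 1.663/8.548 = 0.1946.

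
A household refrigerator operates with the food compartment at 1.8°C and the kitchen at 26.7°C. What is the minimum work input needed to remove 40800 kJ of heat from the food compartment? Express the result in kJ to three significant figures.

3690 kJ

In absolute terms T_C = 274.95 K and T_H = 299.85 K, so ΔT = 24.90 K.
The reversible limit is COP_R = T_C/ΔT = 11.04, so W_min = Q_C/COP = Q_C·ΔT/T_C.
W_min = 40800 × 24.90/274.95 = 3695 kJ.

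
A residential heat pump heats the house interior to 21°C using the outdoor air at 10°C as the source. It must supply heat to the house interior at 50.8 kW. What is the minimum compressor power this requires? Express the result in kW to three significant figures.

1.90 kW

In absolute terms T_C = 283.15 K and T_H = 294.15 K, so ΔT = 11.00 K.
COP_Carnot = T_H/ΔT = 294.15/11.00 = 26.74.
Ẇ_min = Q̇/COP_Carnot = 50.80/26.74 = 1.900 kW.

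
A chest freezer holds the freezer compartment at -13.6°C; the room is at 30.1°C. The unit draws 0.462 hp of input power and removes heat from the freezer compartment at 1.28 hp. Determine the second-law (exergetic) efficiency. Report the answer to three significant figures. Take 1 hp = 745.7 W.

0.466

COP_actual = Q̇_C/Ẇ = 1.280/0.4620 = 2.771.
In absolute terms T_C = 259.55 K and T_H = 303.25 K, so ΔT = 43.70 K.
COP_Carnot = T_C/ΔT = 259.55/43.70 = 5.939.
η_II = COP_actual/COP_Carnot = 2.771/5.939 = 0.4665.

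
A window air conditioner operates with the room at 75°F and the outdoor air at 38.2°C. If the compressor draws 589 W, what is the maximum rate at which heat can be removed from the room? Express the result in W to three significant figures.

12200 W

In absolute terms T_C = 297.04 K and T_H = 311.35 K, so ΔT = 14.31 K.
COP_Carnot = T_C/ΔT = 297.04/14.31 = 20.76.
Q̇_max = COP_Carnot × Ẇ = 20.76 × 589.0 W = 12230 W.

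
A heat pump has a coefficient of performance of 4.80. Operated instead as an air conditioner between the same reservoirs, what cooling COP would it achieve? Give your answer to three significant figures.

3.80

Since Q_H = Q_C + W for any cycle, COP_R = Q_C/W = Q_H/W − 1.
COP_R = 4.80 − 1 = 3.80.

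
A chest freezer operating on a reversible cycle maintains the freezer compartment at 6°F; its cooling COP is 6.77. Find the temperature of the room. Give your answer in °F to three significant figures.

74.8 °F

COP_R = T_C/(T_H − T_C) gives T_H − T_C = T_C/COP.
With T_C = 258.71 K, T_H = 258.71 × (1 + 1/6.77) = 296.92 K.
Converting, 296.92 K = 74.78°F.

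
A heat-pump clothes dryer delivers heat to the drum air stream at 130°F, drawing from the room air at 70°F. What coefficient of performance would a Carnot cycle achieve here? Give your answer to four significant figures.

9.828

In absolute terms T_C = 294.26 K and T_H = 327.59 K, so ΔT = 33.33 K.
For a reversible cycle, COP_Carnot = T_H/ΔT = 327.59/33.33 = 9.828.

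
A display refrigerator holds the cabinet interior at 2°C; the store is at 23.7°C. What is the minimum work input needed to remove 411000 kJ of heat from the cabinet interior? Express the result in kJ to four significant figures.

32410 kJ

In absolute terms T_C = 275.15 K and T_H = 296.85 K, so ΔT = 21.70 K.
The reversible limit is COP_R = T_C/ΔT = 12.68, so W_min = Q_C/COP = Q_C·ΔT/T_C.
W_min = 411000 × 21.70/275.15 = 32410 kJ.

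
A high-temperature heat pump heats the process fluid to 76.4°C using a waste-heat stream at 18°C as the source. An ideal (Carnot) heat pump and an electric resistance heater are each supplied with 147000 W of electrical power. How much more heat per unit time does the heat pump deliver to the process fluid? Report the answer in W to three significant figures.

733000 W

In absolute terms T_C = 291.15 K and T_H = 349.55 K, so ΔT = 58.40 K.
COP_Carnot = T_H/ΔT = 349.55/58.40 = 5.985.
The heat pump delivers Q̇_H = COP × Ẇ = 879900 W; the resistance heater delivers Ẇ = 147000 W.
Extra = (COP − 1)·Ẇ = 732900 W.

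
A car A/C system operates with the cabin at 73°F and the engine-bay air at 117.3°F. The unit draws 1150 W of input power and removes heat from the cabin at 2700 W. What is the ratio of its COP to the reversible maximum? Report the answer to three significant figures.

0.195

COP_actual = Q̇_C/Ẇ = 2700/1150 = 2.348.
In absolute terms T_C = 295.93 K and T_H = 320.54 K, so ΔT = 24.61 K.
COP_Carnot = T_C/ΔT = 295.93/24.61 = 12.02.
η_II = COP_actual/COP_Carnot = 2.348/12.02 = 0.1953.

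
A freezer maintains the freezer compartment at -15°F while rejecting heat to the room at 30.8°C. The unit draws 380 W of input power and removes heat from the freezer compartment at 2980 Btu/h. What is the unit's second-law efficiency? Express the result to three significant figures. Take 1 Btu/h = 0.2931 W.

0.530

Converting, Q̇_C = 2980 Btu/h = 873.4 W, so COP_actual = Q̇_C/Ẇ = 873.4/380.0 = 2.299.
In absolute terms T_C = 247.04 K and T_H = 303.95 K, so ΔT = 56.91 K.
COP_Carnot = T_C/ΔT = 247.04/56.91 = 4.341.
η_II = COP_actual/COP_Carnot = 2.299/4.341 = 0.5295.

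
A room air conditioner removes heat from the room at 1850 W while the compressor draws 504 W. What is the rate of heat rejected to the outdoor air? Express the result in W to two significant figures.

2400 W

For a cyclic device the first law requires Q̇_H = Q̇_C + Ẇ.
Q̇_H = Q̇_C + Ẇ = 2354 W.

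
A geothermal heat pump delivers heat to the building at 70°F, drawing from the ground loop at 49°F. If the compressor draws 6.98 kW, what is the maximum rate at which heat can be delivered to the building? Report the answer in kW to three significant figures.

176 kW

In absolute terms T_C = 282.59 K and T_H = 294.26 K, so ΔT = 11.67 K.
COP_Carnot = T_H/ΔT = 294.26/11.67 = 25.22.
Q̇_max = COP_Carnot × Ẇ = 25.22 × 6.980 kW = 176.1 kW.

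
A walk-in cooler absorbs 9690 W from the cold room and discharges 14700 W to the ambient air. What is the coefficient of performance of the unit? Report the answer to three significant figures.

1.93

The first law gives Q̇_H = Q̇_C + Ẇ, so the three rates are Q̇_C = 9690, Q̇_H = 14700, Ẇ = 5010 W.
COP_R = Q̇_C/Ẇ = 9690/5010 = 1.934.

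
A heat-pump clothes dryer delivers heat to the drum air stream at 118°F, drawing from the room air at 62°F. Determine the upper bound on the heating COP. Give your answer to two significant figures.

In absolute terms T_C = 289.82 K and T_H = 320.93 K, so ΔT = 31.11 K.
For a reversible cycle, COP_Carnot = T_H/ΔT = 320.93/31.11 = 10.32.

10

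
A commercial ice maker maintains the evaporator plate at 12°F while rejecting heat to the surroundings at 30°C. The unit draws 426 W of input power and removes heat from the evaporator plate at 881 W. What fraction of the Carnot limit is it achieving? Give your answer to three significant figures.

COP_actual = Q̇_C/Ẇ = 881.0/426.0 = 2.068.
In absolute terms T_C = 262.04 K and T_H = 303.15 K, so ΔT = 41.11 K.
COP_Carnot = T_C/ΔT = 262.04/41.11 = 6.374.
η_II = COP_actual/COP_Carnot = 2.068/6.374 = 0.3245.

0.324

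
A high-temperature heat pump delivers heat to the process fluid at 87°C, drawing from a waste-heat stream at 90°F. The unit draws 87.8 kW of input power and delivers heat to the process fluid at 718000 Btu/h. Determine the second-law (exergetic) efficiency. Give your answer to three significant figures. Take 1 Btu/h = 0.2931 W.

0.365

Converting, Q̇_H = 718000 Btu/h = 210.4 kW, so COP_actual = Q̇_H/Ẇ = 210.4/87.80 = 2.397.
In absolute terms T_C = 305.37 K and T_H = 360.15 K, so ΔT = 54.78 K.
COP_Carnot = T_H/ΔT = 360.15/54.78 = 6.575.
η_II = COP_actual/COP_Carnot = 2.397/6.575 = 0.3646.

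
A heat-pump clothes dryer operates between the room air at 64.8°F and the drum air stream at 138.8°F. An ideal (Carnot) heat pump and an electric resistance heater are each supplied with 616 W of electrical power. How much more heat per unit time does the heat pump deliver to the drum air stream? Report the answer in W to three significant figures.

In absolute terms T_C = 291.37 K and T_H = 332.48 K, so ΔT = 41.11 K.
COP_Carnot = T_H/ΔT = 332.48/41.11 = 8.087.
The heat pump delivers Q̇_H = COP × Ẇ = 4982 W; the resistance heater delivers Ẇ = 616.0 W.
Extra = (COP − 1)·Ẇ = 4366 W.

4370 W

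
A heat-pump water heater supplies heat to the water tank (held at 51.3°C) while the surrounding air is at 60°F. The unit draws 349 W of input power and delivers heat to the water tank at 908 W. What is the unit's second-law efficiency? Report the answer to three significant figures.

0.287

COP_actual = Q̇_H/Ẇ = 908.0/349.0 = 2.602.
In absolute terms T_C = 288.71 K and T_H = 324.45 K, so ΔT = 35.74 K.
COP_Carnot = T_H/ΔT = 324.45/35.74 = 9.077.
η_II = COP_actual/COP_Carnot = 2.602/9.077 = 0.2866.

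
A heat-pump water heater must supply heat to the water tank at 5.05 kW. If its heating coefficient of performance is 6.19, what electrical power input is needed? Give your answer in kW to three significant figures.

Ẇ = Q̇_H/COP_HP = 5.050/6.19 = 0.8158 kW.

0.816 kW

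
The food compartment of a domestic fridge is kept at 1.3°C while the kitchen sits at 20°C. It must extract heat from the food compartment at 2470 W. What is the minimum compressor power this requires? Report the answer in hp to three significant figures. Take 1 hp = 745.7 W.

In absolute terms T_C = 274.45 K and T_H = 293.15 K, so ΔT = 18.70 K.
COP_Carnot = T_C/ΔT = 274.45/18.70 = 14.68.
Ẇ_min = Q̇/COP_Carnot = 2470/14.68 = 168.3 W = 0.2257 hp.

0.226 hp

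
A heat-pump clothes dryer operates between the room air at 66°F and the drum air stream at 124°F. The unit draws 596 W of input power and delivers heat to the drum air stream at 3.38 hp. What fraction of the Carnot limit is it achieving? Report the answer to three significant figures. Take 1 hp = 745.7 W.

Converting, Q̇_H = 3.380 hp = 2520 W, so COP_actual = Q̇_H/Ẇ = 2520/596.0 = 4.229.
In absolute terms T_C = 292.04 K and T_H = 324.26 K, so ΔT = 32.22 K.
COP_Carnot = T_H/ΔT = 324.26/32.22 = 10.06.
η_II = COP_actual/COP_Carnot = 4.229/10.06 = 0.4202.

0.420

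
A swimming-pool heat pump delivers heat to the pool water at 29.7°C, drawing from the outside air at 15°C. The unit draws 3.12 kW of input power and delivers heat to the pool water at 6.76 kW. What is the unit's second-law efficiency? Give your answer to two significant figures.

0.11

COP_actual = Q̇_H/Ẇ = 6.760/3.120 = 2.167.
In absolute terms T_C = 288.15 K and T_H = 302.85 K, so ΔT = 14.70 K.
COP_Carnot = T_H/ΔT = 302.85/14.70 = 20.60.
η_II = COP_actual/COP_Carnot = 2.167/20.60 = 0.1052.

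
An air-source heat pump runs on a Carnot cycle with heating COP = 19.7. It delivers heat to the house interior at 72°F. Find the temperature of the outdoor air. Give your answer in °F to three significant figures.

COP_HP = T_H/(T_H − T_C) gives T_H − T_C = T_H/COP.
With T_H = 295.37 K, T_C = 295.37 × (1 − 1/19.7) = 280.38 K.
Converting, 280.38 K = 45.01°F.

45.0 °F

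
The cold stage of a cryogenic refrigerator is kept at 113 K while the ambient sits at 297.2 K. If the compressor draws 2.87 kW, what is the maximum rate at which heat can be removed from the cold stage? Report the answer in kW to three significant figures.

1.76 kW

The reservoir spacing is ΔT = 297.2 − 113 = 184.2 K.
COP_Carnot = T_C/ΔT = 113.00/184.2 = 0.6135.
Q̇_max = COP_Carnot × Ẇ = 0.6135 × 2.870 kW = 1.761 kW.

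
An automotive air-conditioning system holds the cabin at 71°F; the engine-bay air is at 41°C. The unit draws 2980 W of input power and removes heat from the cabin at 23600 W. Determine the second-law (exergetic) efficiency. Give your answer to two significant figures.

0.52

COP_actual = Q̇_C/Ẇ = 23600/2980 = 7.919.
In absolute terms T_C = 294.82 K and T_H = 314.15 K, so ΔT = 19.33 K.
COP_Carnot = T_C/ΔT = 294.82/19.33 = 15.25.
η_II = COP_actual/COP_Carnot = 7.919/15.25 = 0.5193.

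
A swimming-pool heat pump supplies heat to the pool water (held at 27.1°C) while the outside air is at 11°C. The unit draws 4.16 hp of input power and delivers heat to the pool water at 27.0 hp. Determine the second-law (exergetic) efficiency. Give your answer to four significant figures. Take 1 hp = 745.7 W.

0.3480

COP_actual = Q̇_H/Ẇ = 27.00/4.160 = 6.490.
In absolute terms T_C = 284.15 K and T_H = 300.25 K, so ΔT = 16.10 K.
COP_Carnot = T_H/ΔT = 300.25/16.10 = 18.65.
η_II = COP_actual/COP_Carnot = 6.490/18.65 = 0.3480.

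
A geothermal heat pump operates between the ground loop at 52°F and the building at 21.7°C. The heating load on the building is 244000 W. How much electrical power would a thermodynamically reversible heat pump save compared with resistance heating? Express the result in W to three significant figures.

In absolute terms T_C = 284.26 K and T_H = 294.85 K, so ΔT = 10.59 K.
COP_Carnot = T_H/ΔT = 294.85/10.59 = 27.85.
Resistance heating needs Ẇ_res = Q̇_H = 244000 W; the reversible heat pump needs only Ẇ_hp = Q̇_H/COP = 8763 W.
Saving = 244000 − 8763 = 235200 W.

235000 W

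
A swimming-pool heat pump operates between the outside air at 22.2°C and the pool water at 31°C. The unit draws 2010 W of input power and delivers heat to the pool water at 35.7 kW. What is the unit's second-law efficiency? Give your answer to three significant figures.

Converting, Q̇_H = 35.70 kW = 35700 W, so COP_actual = Q̇_H/Ẇ = 35700/2010 = 17.76.
In absolute terms T_C = 295.35 K and T_H = 304.15 K, so ΔT = 8.800 K.
COP_Carnot = T_H/ΔT = 304.15/8.800 = 34.56.
η_II = COP_actual/COP_Carnot = 17.76/34.56 = 0.5139.

0.514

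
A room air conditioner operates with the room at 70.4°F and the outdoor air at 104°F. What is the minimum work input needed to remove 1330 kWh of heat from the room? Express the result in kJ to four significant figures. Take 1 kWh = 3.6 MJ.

303500 kJ

In absolute terms T_C = 294.48 K and T_H = 313.15 K, so ΔT = 18.67 K.
The reversible limit is COP_R = T_C/ΔT = 15.78, so W_min = Q_C/COP = Q_C·ΔT/T_C.
W_min = 1330 × 18.67/294.48 = 84.31 kWh = 303500 kJ.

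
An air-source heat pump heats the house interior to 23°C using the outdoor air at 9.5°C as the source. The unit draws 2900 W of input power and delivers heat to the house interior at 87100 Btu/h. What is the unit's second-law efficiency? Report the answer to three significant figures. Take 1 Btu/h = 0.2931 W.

0.401

Converting, Q̇_H = 87100 Btu/h = 25530 W, so COP_actual = Q̇_H/Ẇ = 25530/2900 = 8.803.
In absolute terms T_C = 282.65 K and T_H = 296.15 K, so ΔT = 13.50 K.
COP_Carnot = T_H/ΔT = 296.15/13.50 = 21.94.
η_II = COP_actual/COP_Carnot = 8.803/21.94 = 0.4013.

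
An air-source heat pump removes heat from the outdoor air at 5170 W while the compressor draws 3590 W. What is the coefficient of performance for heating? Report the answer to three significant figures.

The first law gives Q̇_H = Q̇_C + Ẇ, so the three rates are Q̇_C = 5170, Q̇_H = 8760, Ẇ = 3590 W.
COP_HP = Q̇_H/Ẇ = 8760/3590 = 2.440.

2.44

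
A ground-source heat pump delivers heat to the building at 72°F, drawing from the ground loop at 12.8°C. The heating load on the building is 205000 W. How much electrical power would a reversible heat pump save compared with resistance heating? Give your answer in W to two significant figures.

In absolute terms T_C = 285.95 K and T_H = 295.37 K, so ΔT = 9.422 K.
COP_Carnot = T_H/ΔT = 295.37/9.422 = 31.35.
Resistance heating needs Ẇ_res = Q̇_H = 205000 W; the reversible heat pump needs only Ẇ_hp = Q̇_H/COP = 6539 W.
Saving = 205000 − 6539 = 198500 W.

200000 W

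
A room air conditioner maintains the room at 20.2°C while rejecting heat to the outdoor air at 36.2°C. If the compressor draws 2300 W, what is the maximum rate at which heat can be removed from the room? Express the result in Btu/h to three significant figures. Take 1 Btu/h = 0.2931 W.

In absolute terms T_C = 293.35 K and T_H = 309.35 K, so ΔT = 16.00 K.
COP_Carnot = T_C/ΔT = 293.35/16.00 = 18.33.
Q̇_max = COP_Carnot × Ẇ = 18.33 × 2300 W = 42170 W = 143900 Btu/h.

144000 Btu/h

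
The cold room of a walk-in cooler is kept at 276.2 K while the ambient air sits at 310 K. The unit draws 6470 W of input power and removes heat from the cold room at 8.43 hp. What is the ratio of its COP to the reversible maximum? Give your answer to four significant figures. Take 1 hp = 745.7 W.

Converting, Q̇_C = 8.430 hp = 6286 W, so COP_actual = Q̇_C/Ẇ = 6286/6470 = 0.9716.
The reservoir spacing is ΔT = 310 − 276.2 = 33.80 K.
COP_Carnot = T_C/ΔT = 276.20/33.80 = 8.172.
η_II = COP_actual/COP_Carnot = 0.9716/8.172 = 0.1189.

0.1189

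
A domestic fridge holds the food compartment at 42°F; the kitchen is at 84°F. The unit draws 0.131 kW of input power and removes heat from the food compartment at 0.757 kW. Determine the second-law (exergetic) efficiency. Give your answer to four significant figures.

0.4838

COP_actual = Q̇_C/Ẇ = 0.7570/0.1310 = 5.779.
In absolute terms T_C = 278.71 K and T_H = 302.04 K, so ΔT = 23.33 K.
COP_Carnot = T_C/ΔT = 278.71/23.33 = 11.94.
η_II = COP_actual/COP_Carnot = 5.779/11.94 = 0.4838.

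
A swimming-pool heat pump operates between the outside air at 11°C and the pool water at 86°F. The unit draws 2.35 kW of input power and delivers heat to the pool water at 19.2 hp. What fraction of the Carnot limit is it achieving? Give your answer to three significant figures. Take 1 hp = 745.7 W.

0.382

Converting, Q̇_H = 19.20 hp = 14.32 kW, so COP_actual = Q̇_H/Ẇ = 14.32/2.350 = 6.093.
In absolute terms T_C = 284.15 K and T_H = 303.15 K, so ΔT = 19.00 K.
COP_Carnot = T_H/ΔT = 303.15/19.00 = 15.96.
η_II = COP_actual/COP_Carnot = 6.093/15.96 = 0.3819.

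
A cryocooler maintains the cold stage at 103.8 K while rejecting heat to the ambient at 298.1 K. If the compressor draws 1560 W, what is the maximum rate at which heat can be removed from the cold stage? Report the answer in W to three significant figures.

833 W

The reservoir spacing is ΔT = 298.1 − 103.8 = 194.3 K.
COP_Carnot = T_C/ΔT = 103.80/194.3 = 0.5342.
Q̇_max = COP_Carnot × Ẇ = 0.5342 × 1560 W = 833.4 W.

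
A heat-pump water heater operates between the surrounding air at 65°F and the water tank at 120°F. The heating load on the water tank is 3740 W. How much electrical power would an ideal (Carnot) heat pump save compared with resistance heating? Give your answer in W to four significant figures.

3385 W

In absolute terms T_C = 291.48 K and T_H = 322.04 K, so ΔT = 30.56 K.
COP_Carnot = T_H/ΔT = 322.04/30.56 = 10.54.
Resistance heating needs Ẇ_res = Q̇_H = 3740 W; the reversible heat pump needs only Ẇ_hp = Q̇_H/COP = 354.9 W.
Saving = 3740 − 354.9 = 3385 W.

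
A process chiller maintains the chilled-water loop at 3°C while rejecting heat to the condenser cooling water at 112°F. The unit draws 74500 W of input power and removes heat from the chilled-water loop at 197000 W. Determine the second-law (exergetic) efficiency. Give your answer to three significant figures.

COP_actual = Q̇_C/Ẇ = 197000/74500 = 2.644.
In absolute terms T_C = 276.15 K and T_H = 317.59 K, so ΔT = 41.44 K.
COP_Carnot = T_C/ΔT = 276.15/41.44 = 6.663.
η_II = COP_actual/COP_Carnot = 2.644/6.663 = 0.3969.

0.397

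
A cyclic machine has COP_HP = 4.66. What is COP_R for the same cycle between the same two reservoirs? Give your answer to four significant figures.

Since Q_H = Q_C + W for any cycle, COP_R = Q_C/W = Q_H/W − 1.
COP_R = 4.66 − 1 = 3.66.

3.660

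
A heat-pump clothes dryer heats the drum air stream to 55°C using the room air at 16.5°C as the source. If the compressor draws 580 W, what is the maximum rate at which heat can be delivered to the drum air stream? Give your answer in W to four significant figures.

4944 W

In absolute terms T_C = 289.65 K and T_H = 328.15 K, so ΔT = 38.50 K.
COP_Carnot = T_H/ΔT = 328.15/38.50 = 8.523.
Q̇_max = COP_Carnot × Ẇ = 8.523 × 580.0 W = 4944 W.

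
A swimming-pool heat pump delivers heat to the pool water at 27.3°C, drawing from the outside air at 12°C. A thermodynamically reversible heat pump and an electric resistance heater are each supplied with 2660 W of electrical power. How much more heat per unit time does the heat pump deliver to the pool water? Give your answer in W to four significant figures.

In absolute terms T_C = 285.15 K and T_H = 300.45 K, so ΔT = 15.30 K.
COP_Carnot = T_H/ΔT = 300.45/15.30 = 19.64.
The heat pump delivers Q̇_H = COP × Ẇ = 52240 W; the resistance heater delivers Ẇ = 2660 W.
Extra = (COP − 1)·Ẇ = 49580 W.

49580 W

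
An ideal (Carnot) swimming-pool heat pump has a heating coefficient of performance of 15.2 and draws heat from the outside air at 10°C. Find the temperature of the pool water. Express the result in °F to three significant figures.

COP_HP = T_H/(T_H − T_C) rearranges to T_H = COP·T_C/(COP − 1).
With T_C = 283.15 K, T_H = 15.2 × 283.15/14.20 = 303.09 K.
Converting, 303.09 K = 85.89°F.

85.9 °F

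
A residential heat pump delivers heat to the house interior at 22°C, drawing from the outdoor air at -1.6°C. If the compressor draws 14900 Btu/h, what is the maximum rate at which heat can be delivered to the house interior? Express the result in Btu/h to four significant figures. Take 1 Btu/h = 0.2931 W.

In absolute terms T_C = 271.55 K and T_H = 295.15 K, so ΔT = 23.60 K.
COP_Carnot = T_H/ΔT = 295.15/23.60 = 12.51.
Q̇_max = COP_Carnot × Ẇ = 12.51 × 14900 Btu/h = 186300 Btu/h.

186300 Btu/h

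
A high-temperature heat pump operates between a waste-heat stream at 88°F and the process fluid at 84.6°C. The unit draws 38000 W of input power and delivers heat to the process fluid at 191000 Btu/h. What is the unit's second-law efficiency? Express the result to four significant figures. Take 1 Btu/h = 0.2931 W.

0.2203

Converting, Q̇_H = 191000 Btu/h = 55980 W, so COP_actual = Q̇_H/Ẇ = 55980/38000 = 1.473.
In absolute terms T_C = 304.26 K and T_H = 357.75 K, so ΔT = 53.49 K.
COP_Carnot = T_H/ΔT = 357.75/53.49 = 6.688.
η_II = COP_actual/COP_Carnot = 1.473/6.688 = 0.2203.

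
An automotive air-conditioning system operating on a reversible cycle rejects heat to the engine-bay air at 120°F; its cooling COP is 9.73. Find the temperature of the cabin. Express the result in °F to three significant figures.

For a Carnot refrigerator COP_R = T_C/(T_H − T_C), so T_C = COP·T_H/(1 + COP).
With T_H = 322.04 K, T_C = 9.73 × 322.04/10.73 = 292.03 K.
Converting, 292.03 K = 65.98°F.

66.0 °F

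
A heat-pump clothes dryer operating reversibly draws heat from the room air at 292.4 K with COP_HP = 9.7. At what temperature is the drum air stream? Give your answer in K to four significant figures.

COP_HP = T_H/(T_H − T_C) rearranges to T_H = COP·T_C/(COP − 1).
With T_C = 292.40 K, T_H = 9.7 × 292.40/8.700 = 326.01 K.

326.0 K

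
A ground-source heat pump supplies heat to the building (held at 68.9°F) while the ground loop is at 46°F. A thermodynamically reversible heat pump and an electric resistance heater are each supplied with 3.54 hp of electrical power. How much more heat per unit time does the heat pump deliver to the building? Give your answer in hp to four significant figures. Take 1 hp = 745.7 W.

78.17 hp

In absolute terms T_C = 280.93 K and T_H = 293.65 K, so ΔT = 12.72 K.
COP_Carnot = T_H/ΔT = 293.65/12.72 = 23.08.
The heat pump delivers Q̇_H = COP × Ẇ = 81.71 hp; the resistance heater delivers Ẇ = 3.540 hp.
Extra = (COP − 1)·Ẇ = 78.17 hp.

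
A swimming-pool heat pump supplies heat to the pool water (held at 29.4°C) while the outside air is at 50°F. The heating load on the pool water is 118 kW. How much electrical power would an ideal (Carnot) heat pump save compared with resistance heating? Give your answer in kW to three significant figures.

110 kW

In absolute terms T_C = 283.15 K and T_H = 302.55 K, so ΔT = 19.40 K.
COP_Carnot = T_H/ΔT = 302.55/19.40 = 15.60.
Resistance heating needs Ẇ_res = Q̇_H = 118.0 kW; the reversible heat pump needs only Ẇ_hp = Q̇_H/COP = 7.566 kW.
Saving = 118.0 − 7.566 = 110.4 kW.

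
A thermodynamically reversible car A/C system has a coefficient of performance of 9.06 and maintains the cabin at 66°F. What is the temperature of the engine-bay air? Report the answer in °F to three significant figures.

124 °F

COP_R = T_C/(T_H − T_C) gives T_H − T_C = T_C/COP.
With T_C = 292.04 K, T_H = 292.04 × (1 + 1/9.06) = 324.27 K.
Converting, 324.27 K = 124.02°F.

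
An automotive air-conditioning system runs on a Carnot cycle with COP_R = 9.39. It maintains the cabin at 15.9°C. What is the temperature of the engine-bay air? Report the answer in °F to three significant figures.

116 °F

COP_R = T_C/(T_H − T_C) gives T_H − T_C = T_C/COP.
With T_C = 289.05 K, T_H = 289.05 × (1 + 1/9.39) = 319.83 K.
Converting, 319.83 K = 116.03°F.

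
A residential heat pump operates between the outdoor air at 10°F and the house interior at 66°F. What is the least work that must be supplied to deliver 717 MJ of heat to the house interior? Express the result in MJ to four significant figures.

76.38 MJ

In absolute terms T_C = 260.93 K and T_H = 292.04 K, so ΔT = 31.11 K.
The reversible limit is COP_HP = T_H/ΔT = 9.387, so W_min = Q_H/COP = Q_H·ΔT/T_H.
W_min = 717.0 × 31.11/292.04 = 76.38 MJ.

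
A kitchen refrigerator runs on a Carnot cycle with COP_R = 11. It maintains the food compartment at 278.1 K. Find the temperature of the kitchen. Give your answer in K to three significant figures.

COP_R = T_C/(T_H − T_C) gives T_H − T_C = T_C/COP.
With T_C = 278.10 K, T_H = 278.10 × (1 + 1/11) = 303.38 K.

303 K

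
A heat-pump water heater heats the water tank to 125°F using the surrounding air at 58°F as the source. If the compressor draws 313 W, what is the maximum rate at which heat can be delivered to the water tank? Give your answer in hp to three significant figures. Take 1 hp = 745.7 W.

In absolute terms T_C = 287.59 K and T_H = 324.82 K, so ΔT = 37.22 K.
COP_Carnot = T_H/ΔT = 324.82/37.22 = 8.726.
Q̇_max = COP_Carnot × Ẇ = 8.726 × 313.0 W = 2731 W = 3.663 hp.

3.66 hp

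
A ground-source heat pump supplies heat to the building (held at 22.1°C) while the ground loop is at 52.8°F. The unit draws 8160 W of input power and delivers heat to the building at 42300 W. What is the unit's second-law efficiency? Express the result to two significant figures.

COP_actual = Q̇_H/Ẇ = 42300/8160 = 5.184.
In absolute terms T_C = 284.71 K and T_H = 295.25 K, so ΔT = 10.54 K.
COP_Carnot = T_H/ΔT = 295.25/10.54 = 28.00.
η_II = COP_actual/COP_Carnot = 5.184/28.00 = 0.1851.

0.19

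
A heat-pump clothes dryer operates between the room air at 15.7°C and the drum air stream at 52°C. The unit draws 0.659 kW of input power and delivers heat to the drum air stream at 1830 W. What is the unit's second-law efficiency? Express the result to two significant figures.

0.31

Converting, Q̇_H = 1830 W = 1.830 kW, so COP_actual = Q̇_H/Ẇ = 1.830/0.6590 = 2.777.
In absolute terms T_C = 288.85 K and T_H = 325.15 K, so ΔT = 36.30 K.
COP_Carnot = T_H/ΔT = 325.15/36.30 = 8.957.
η_II = COP_actual/COP_Carnot = 2.777/8.957 = 0.3100.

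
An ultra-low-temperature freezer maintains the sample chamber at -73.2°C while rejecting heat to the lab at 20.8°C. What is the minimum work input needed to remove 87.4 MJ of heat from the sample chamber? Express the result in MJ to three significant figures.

41.1 MJ

In absolute terms T_C = 199.95 K and T_H = 293.95 K, so ΔT = 94.00 K.
The reversible limit is COP_R = T_C/ΔT = 2.127, so W_min = Q_C/COP = Q_C·ΔT/T_C.
W_min = 87.40 × 94.00/199.95 = 41.09 MJ.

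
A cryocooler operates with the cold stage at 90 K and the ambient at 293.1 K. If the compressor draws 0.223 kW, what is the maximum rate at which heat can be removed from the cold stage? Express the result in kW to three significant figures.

0.0988 kW

The reservoir spacing is ΔT = 293.1 − 90 = 203.1 K.
COP_Carnot = T_C/ΔT = 90.00/203.1 = 0.4431.
Q̇_max = COP_Carnot × Ẇ = 0.4431 × 0.2230 kW = 0.09882 kW.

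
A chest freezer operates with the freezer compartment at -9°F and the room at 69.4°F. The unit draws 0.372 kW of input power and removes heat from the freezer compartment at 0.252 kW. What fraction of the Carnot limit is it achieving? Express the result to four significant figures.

COP_actual = Q̇_C/Ẇ = 0.2520/0.3720 = 0.6774.
In absolute terms T_C = 250.37 K and T_H = 293.93 K, so ΔT = 43.56 K.
COP_Carnot = T_C/ΔT = 250.37/43.56 = 5.748.
η_II = COP_actual/COP_Carnot = 0.6774/5.748 = 0.1178.

0.1178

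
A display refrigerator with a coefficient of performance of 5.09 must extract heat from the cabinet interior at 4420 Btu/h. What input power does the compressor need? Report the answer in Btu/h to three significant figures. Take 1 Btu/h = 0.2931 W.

Ẇ = Q̇_C/COP = 4420/5.09 = 868.4 Btu/h.

868 Btu/h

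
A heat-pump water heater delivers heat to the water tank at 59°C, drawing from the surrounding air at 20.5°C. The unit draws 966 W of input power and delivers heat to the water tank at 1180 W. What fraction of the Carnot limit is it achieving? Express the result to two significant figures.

0.14

COP_actual = Q̇_H/Ẇ = 1180/966.0 = 1.222.
In absolute terms T_C = 293.65 K and T_H = 332.15 K, so ΔT = 38.50 K.
COP_Carnot = T_H/ΔT = 332.15/38.50 = 8.627.
η_II = COP_actual/COP_Carnot = 1.222/8.627 = 0.1416.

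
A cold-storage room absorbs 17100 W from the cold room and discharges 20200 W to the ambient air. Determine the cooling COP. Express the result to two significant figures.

5.5

The first law gives Q̇_H = Q̇_C + Ẇ, so the three rates are Q̇_C = 17100, Q̇_H = 20200, Ẇ = 3100 W.
COP_R = Q̇_C/Ẇ = 17100/3100 = 5.516.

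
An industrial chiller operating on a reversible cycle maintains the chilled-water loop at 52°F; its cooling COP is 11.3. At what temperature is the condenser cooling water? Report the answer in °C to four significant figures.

COP_R = T_C/(T_H − T_C) gives T_H − T_C = T_C/COP.
With T_C = 284.26 K, T_H = 284.26 × (1 + 1/11.3) = 309.42 K.
Converting, 309.42 K = 36.27°C.

36.27 °C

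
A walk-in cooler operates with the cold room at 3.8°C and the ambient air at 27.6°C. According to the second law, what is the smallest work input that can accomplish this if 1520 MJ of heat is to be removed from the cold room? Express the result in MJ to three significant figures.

131 MJ

In absolute terms T_C = 276.95 K and T_H = 300.75 K, so ΔT = 23.80 K.
The reversible limit is COP_R = T_C/ΔT = 11.64, so W_min = Q_C/COP = Q_C·ΔT/T_C.
W_min = 1520 × 23.80/276.95 = 130.6 MJ.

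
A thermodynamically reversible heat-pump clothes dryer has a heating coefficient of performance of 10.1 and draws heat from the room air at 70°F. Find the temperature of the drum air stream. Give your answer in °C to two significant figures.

COP_HP = T_H/(T_H − T_C) rearranges to T_H = COP·T_C/(COP − 1).
With T_C = 294.26 K, T_H = 10.1 × 294.26/9.100 = 326.60 K.
Converting, 326.60 K = 53.45°C.

53 °C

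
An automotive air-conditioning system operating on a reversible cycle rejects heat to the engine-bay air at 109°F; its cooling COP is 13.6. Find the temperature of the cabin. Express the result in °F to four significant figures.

For a Carnot refrigerator COP_R = T_C/(T_H − T_C), so T_C = COP·T_H/(1 + COP).
With T_H = 315.93 K, T_C = 13.6 × 315.93/14.60 = 294.29 K.
Converting, 294.29 K = 70.05°F.

70.05 °F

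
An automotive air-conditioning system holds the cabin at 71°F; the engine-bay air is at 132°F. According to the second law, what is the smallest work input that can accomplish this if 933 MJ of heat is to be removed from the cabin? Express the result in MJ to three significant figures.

In absolute terms T_C = 294.82 K and T_H = 328.71 K, so ΔT = 33.89 K.
The reversible limit is COP_R = T_C/ΔT = 8.700, so W_min = Q_C/COP = Q_C·ΔT/T_C.
W_min = 933.0 × 33.89/294.82 = 107.2 MJ.

107 MJ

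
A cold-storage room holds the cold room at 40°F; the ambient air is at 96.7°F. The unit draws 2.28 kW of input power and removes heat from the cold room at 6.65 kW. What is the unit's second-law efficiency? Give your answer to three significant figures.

0.331

COP_actual = Q̇_C/Ẇ = 6.650/2.280 = 2.917.
In absolute terms T_C = 277.59 K and T_H = 309.09 K, so ΔT = 31.50 K.
COP_Carnot = T_C/ΔT = 277.59/31.50 = 8.813.
η_II = COP_actual/COP_Carnot = 2.917/8.813 = 0.3310.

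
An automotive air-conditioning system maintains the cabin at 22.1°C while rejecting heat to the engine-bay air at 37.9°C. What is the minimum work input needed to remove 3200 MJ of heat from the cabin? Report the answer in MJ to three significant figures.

In absolute terms T_C = 295.25 K and T_H = 311.05 K, so ΔT = 15.80 K.
The reversible limit is COP_R = T_C/ΔT = 18.69, so W_min = Q_C/COP = Q_C·ΔT/T_C.
W_min = 3200 × 15.80/295.25 = 171.2 MJ.

171 MJ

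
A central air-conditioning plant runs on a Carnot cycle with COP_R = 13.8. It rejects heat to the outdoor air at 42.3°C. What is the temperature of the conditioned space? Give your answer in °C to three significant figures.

For a Carnot refrigerator COP_R = T_C/(T_H − T_C), so T_C = COP·T_H/(1 + COP).
With T_H = 315.45 K, T_C = 13.8 × 315.45/14.80 = 294.14 K.
Converting, 294.14 K = 20.99°C.

21.0 °C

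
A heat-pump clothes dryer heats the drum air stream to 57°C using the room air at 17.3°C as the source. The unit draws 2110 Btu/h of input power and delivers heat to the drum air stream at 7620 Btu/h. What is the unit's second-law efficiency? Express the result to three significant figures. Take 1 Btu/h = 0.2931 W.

COP_actual = Q̇_H/Ẇ = 7620/2110 = 3.611.
In absolute terms T_C = 290.45 K and T_H = 330.15 K, so ΔT = 39.70 K.
COP_Carnot = T_H/ΔT = 330.15/39.70 = 8.316.
η_II = COP_actual/COP_Carnot = 3.611/8.316 = 0.4343.

0.434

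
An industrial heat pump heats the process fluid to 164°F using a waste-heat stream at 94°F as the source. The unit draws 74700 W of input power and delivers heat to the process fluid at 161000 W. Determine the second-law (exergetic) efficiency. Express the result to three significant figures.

COP_actual = Q̇_H/Ẇ = 161000/74700 = 2.155.
In absolute terms T_C = 307.59 K and T_H = 346.48 K, so ΔT = 38.89 K.
COP_Carnot = T_H/ΔT = 346.48/38.89 = 8.910.
η_II = COP_actual/COP_Carnot = 2.155/8.910 = 0.2419.

0.242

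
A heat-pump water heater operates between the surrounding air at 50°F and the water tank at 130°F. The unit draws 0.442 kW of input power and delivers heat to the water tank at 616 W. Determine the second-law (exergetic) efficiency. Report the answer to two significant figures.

Converting, Q̇_H = 616.0 W = 0.6160 kW, so COP_actual = Q̇_H/Ẇ = 0.6160/0.4420 = 1.394.
In absolute terms T_C = 283.15 K and T_H = 327.59 K, so ΔT = 44.44 K.
COP_Carnot = T_H/ΔT = 327.59/44.44 = 7.371.
η_II = COP_actual/COP_Carnot = 1.394/7.371 = 0.1891.

0.19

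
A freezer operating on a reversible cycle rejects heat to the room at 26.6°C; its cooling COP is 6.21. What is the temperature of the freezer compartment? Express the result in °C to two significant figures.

-15 °C

For a Carnot refrigerator COP_R = T_C/(T_H − T_C), so T_C = COP·T_H/(1 + COP).
With T_H = 299.75 K, T_C = 6.21 × 299.75/7.210 = 258.18 K.
Converting, 258.18 K = -14.97°C.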